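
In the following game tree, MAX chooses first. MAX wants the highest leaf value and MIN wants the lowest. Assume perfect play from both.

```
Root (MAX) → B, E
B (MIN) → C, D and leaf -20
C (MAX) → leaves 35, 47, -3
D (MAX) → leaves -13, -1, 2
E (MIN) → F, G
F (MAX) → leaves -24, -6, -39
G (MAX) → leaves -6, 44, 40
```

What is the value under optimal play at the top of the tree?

-6

C (MAX): max(35, 47, -3) = 47
D (MAX): max(-13, -1, 2) = 2
B (MIN): min(47, 2, -20) = -20
F (MAX): max(-24, -6, -39) = -6
G (MAX): max(-6, 44, 40) = 44
E (MIN): min(-6, 44) = -6
Root (MAX): max(-20, -6) = -6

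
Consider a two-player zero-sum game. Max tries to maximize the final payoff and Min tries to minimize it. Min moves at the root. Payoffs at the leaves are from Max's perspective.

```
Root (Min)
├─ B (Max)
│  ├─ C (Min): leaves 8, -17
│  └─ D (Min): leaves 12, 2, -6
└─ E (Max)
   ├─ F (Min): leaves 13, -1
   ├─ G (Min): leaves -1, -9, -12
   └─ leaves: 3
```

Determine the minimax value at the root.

-6

C (Min): min(8, -17) = -17
D (Min): min(12, 2, -6) = -6
B (Max): max(-17, -6) = -6
F (Min): min(13, -1) = -1
G (Min): min(-1, -9, -12) = -12
E (Max): max(-1, -12, 3) = 3
Root (Min): min(-6, 3) = -6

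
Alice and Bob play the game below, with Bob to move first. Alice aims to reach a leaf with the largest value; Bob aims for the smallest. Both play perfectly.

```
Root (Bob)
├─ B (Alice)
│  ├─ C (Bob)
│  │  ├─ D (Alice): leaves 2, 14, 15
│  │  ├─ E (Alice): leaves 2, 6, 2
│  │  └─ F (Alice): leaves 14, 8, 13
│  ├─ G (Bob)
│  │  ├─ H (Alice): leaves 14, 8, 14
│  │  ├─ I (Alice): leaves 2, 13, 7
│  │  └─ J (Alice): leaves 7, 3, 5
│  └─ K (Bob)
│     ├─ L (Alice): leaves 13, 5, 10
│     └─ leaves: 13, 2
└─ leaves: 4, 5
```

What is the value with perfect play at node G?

7

H: max(14, 8, 14) = 14
I: max(2, 13, 7) = 13
J: max(7, 3, 5) = 7
G: min(14, 13, 7) = 7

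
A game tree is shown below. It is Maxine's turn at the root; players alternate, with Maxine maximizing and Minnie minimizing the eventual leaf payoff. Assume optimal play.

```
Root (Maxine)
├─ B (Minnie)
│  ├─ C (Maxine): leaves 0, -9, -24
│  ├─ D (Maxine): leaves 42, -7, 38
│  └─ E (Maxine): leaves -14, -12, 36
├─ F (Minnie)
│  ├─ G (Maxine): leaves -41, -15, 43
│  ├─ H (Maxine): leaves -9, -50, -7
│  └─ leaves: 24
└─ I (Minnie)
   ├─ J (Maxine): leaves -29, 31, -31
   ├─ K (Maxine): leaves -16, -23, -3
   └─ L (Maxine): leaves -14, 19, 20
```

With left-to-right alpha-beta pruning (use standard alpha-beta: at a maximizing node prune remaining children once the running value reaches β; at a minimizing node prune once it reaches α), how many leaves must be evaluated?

19

C [α=-∞,β=+∞]: v=0
D [α=-∞,β=0]: v=42 after child 1 ≥ β → β-cutoff, skip 2
E [α=-∞,β=0]: v=36
B [α=-∞,β=+∞]: v=0
G [α=0,β=+∞]: v=43
H [α=0,β=43]: v=-7
F [α=0,β=+∞]: v=-7 after child 2 ≤ α → α-cutoff, skip 1
J [α=0,β=+∞]: v=31
K [α=0,β=31]: v=-3
I [α=0,β=+∞]: v=-3 after child 2 ≤ α → α-cutoff, skip 1
Root [α=-∞,β=+∞]: v=0
Leaves evaluated: 19 of 25.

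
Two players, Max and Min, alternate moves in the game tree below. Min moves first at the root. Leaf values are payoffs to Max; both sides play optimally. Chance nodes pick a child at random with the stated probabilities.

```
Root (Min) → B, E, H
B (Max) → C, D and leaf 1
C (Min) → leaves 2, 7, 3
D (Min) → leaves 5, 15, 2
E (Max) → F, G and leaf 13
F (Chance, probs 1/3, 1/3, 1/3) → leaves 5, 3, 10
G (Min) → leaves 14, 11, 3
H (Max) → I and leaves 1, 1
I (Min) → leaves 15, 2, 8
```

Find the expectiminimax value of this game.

2

C (Min): min(2, 7, 3) = 2
D (Min): min(5, 15, 2) = 2
B (Max): max(2, 2, 1) = 2
F (Chance): 1/3·5 + 1/3·3 + 1/3·10 = 6
G (Min): min(14, 11, 3) = 3
E (Max): max(6, 3, 13) = 13
I (Min): min(15, 2, 8) = 2
H (Max): max(2, 1, 1) = 2
Root (Min): min(2, 13, 2) = 2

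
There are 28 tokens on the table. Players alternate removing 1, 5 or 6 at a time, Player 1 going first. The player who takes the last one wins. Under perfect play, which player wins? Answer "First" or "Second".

i:   0  1  2  3  4  5  6  7  8  9 10 11 12 13 14 15 16 17 18 19 20 21 22 23 24 25 26 27 28
     L  W  L  W  L  W  W  W  W  W  W  L  W  L  W  L  W  W  W  W  W  W  L  W  L  W  L  W  W
Position 28 is W, so the first player wins.

First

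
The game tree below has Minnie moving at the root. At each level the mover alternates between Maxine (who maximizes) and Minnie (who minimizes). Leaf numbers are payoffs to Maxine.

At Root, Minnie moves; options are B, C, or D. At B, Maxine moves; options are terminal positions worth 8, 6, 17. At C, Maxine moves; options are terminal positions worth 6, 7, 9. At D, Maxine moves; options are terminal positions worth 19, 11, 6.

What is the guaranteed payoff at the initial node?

B (Maxine): max(8, 6, 17) = 17
C (Maxine): max(6, 7, 9) = 9
D (Maxine): max(19, 11, 6) = 19
Root (Minnie): min(17, 9, 19) = 9

9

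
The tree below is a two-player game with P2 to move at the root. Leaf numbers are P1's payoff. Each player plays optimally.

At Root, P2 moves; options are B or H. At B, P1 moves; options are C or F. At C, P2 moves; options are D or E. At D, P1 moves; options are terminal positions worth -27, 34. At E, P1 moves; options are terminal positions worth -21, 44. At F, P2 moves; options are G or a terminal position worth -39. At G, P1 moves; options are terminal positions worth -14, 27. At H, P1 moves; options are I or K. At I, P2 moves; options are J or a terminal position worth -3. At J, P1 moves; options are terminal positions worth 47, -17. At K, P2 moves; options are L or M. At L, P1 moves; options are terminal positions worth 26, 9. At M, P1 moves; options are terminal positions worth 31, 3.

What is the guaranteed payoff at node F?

-39

G: max(-14, 27) = 27
F: min(27, -39) = -39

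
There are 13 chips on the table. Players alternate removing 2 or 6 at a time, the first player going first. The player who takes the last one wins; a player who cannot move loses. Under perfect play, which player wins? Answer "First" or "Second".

Positions where the player to move wins (W) vs loses (L):
i:   0  1  2  3  4  5  6  7  8  9 10 11 12 13
     L  L  W  W  L  L  W  W  L  L  W  W  L  L
Position 13 is L, so the second player wins.

Second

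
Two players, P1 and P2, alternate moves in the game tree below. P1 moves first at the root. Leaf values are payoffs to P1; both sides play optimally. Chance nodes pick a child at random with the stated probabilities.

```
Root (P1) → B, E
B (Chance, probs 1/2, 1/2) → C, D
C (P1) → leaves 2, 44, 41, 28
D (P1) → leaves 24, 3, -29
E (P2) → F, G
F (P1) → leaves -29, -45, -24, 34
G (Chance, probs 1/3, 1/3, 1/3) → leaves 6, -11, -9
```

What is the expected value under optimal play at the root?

C (P1): max(2, 44, 41, 28) = 44
D (P1): max(24, 3, -29) = 24
B (Chance): 1/2·44 + 1/2·24 = 34
F (P1): max(-29, -45, -24, 34) = 34
G (Chance): 1/3·6 + 1/3·-11 + 1/3·-9 = -4.67
E (P2): min(34, -4.67) = -4.67
Root (P1): max(34, -4.67) = 34

34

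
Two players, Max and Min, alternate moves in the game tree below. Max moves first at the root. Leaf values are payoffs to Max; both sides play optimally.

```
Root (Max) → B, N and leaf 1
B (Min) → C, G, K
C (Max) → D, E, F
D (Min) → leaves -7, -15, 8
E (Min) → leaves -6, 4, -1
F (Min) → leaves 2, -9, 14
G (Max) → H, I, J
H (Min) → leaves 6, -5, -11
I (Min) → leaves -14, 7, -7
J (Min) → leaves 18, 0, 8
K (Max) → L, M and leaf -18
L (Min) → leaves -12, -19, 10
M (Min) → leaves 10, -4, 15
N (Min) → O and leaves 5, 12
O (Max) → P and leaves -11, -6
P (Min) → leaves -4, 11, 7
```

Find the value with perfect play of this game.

1

D (Min): min(-7, -15, 8) = -15
E (Min): min(-6, 4, -1) = -6
F (Min): min(2, -9, 14) = -9
C (Max): max(-15, -6, -9) = -6
H (Min): min(6, -5, -11) = -11
I (Min): min(-14, 7, -7) = -14
J (Min): min(18, 0, 8) = 0
G (Max): max(-11, -14, 0) = 0
L (Min): min(-12, -19, 10) = -19
M (Min): min(10, -4, 15) = -4
K (Max): max(-19, -4, -18) = -4
B (Min): min(-6, 0, -4) = -6
P (Min): min(-4, 11, 7) = -4
O (Max): max(-4, -11, -6) = -4
N (Min): min(-4, 5, 12) = -4
Root (Max): max(-6, -4, 1) = 1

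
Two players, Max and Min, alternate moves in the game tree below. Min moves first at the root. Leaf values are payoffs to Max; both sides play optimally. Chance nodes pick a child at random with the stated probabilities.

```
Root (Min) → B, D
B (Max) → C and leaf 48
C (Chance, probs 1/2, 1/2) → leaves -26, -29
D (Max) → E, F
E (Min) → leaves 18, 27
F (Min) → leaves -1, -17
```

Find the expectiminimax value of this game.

C (Chance): 1/2·-26 + 1/2·-29 = -27.5
B (Max): max(-27.5, 48) = 48
E (Min): min(18, 27) = 18
F (Min): min(-1, -17) = -17
D (Max): max(18, -17) = 18
Root (Min): min(48, 18) = 18

18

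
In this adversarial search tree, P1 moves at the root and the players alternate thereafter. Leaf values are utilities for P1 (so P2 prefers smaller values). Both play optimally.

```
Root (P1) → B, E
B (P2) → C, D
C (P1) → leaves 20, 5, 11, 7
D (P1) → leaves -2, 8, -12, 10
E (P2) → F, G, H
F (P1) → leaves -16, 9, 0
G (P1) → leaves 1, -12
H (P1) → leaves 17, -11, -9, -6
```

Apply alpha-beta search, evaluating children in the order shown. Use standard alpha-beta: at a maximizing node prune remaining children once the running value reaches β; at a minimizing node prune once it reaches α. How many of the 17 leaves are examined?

C [α=-∞,β=+∞]: v=20
D [α=-∞,β=20]: v=10
B [α=-∞,β=+∞]: v=10
F [α=10,β=+∞]: v=9
E [α=10,β=+∞]: v=9 after child 1 ≤ α → α-cutoff, skip 2
Root [α=-∞,β=+∞]: v=10
Leaves evaluated: 11 of 17.

11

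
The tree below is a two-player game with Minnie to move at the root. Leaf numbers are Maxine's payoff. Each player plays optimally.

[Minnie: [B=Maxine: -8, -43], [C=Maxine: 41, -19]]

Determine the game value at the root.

B (Maxine): max(-8, -43) = -8
C (Maxine): max(41, -19) = 41
Root (Minnie): min(-8, 41) = -8

-8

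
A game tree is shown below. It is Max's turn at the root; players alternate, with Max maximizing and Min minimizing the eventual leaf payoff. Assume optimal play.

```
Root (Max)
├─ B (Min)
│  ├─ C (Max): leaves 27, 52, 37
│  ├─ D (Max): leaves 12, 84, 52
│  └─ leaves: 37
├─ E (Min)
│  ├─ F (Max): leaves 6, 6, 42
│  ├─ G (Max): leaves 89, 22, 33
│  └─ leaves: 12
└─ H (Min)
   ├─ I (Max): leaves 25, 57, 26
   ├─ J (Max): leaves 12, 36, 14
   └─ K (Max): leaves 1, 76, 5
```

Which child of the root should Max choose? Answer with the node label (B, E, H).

C (Max): max(27, 52, 37) = 52
D (Max): max(12, 84, 52) = 84
B (Min): min(52, 84, 37) = 37
F (Max): max(6, 6, 42) = 42
G (Max): max(89, 22, 33) = 89
E (Min): min(42, 89, 12) = 12
I (Max): max(25, 57, 26) = 57
J (Max): max(12, 36, 14) = 36
K (Max): max(1, 76, 5) = 76
H (Min): min(57, 36, 76) = 36
Root (Max): max(37, 12, 36) = 37
Max picks the child with the highest value: B (value 37).

B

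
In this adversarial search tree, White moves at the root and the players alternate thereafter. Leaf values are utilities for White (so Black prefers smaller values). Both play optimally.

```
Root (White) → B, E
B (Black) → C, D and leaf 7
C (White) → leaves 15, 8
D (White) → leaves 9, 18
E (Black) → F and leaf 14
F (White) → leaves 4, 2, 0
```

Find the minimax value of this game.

7

C (White): max(15, 8) = 15
D (White): max(9, 18) = 18
B (Black): min(15, 18, 7) = 7
F (White): max(4, 2, 0) = 4
E (Black): min(4, 14) = 4
Root (White): max(7, 4) = 7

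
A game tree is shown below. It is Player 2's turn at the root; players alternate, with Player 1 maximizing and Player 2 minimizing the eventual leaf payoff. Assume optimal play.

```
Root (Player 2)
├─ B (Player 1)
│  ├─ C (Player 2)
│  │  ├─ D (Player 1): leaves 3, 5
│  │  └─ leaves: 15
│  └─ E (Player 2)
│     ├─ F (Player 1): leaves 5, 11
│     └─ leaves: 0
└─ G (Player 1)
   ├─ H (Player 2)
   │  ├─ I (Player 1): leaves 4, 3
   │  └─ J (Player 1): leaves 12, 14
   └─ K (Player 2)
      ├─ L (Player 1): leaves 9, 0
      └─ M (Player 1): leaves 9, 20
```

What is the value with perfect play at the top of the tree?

5

D (Player 1): max(3, 5) = 5
C (Player 2): min(5, 15) = 5
F (Player 1): max(5, 11) = 11
E (Player 2): min(11, 0) = 0
B (Player 1): max(5, 0) = 5
I (Player 1): max(4, 3) = 4
J (Player 1): max(12, 14) = 14
H (Player 2): min(4, 14) = 4
L (Player 1): max(9, 0) = 9
M (Player 1): max(9, 20) = 20
K (Player 2): min(9, 20) = 9
G (Player 1): max(4, 9) = 9
Root (Player 2): min(5, 9) = 5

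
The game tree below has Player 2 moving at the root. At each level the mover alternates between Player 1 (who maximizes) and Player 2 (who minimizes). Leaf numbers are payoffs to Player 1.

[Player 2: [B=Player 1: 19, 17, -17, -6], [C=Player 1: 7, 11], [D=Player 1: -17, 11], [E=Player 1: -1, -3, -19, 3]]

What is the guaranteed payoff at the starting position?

3

B (Player 1): max(19, 17, -17, -6) = 19
C (Player 1): max(7, 11) = 11
D (Player 1): max(-17, 11) = 11
E (Player 1): max(-1, -3, -19, 3) = 3
Root (Player 2): min(19, 11, 11, 3) = 3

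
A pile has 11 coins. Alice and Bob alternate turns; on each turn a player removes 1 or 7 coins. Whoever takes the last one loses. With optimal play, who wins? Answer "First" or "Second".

Second

Compute winning (W) and losing (L) positions by backward induction:
i:   0  1  2  3  4  5  6  7  8  9 10 11
     W  L  W  L  W  L  W  L  W  L  W  L
Position 11 is L, so the second player wins.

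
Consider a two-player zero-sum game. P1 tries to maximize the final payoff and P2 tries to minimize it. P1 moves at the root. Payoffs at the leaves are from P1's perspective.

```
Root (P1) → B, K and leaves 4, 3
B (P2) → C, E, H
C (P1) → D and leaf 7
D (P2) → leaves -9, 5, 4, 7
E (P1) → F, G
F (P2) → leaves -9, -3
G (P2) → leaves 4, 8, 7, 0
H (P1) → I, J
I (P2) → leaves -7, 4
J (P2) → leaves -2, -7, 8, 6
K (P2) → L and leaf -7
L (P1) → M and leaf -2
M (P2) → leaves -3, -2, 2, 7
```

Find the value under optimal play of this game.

D (P2): min(-9, 5, 4, 7) = -9
C (P1): max(-9, 7) = 7
F (P2): min(-9, -3) = -9
G (P2): min(4, 8, 7, 0) = 0
E (P1): max(-9, 0) = 0
I (P2): min(-7, 4) = -7
J (P2): min(-2, -7, 8, 6) = -7
H (P1): max(-7, -7) = -7
B (P2): min(7, 0, -7) = -7
M (P2): min(-3, -2, 2, 7) = -3
L (P1): max(-3, -2) = -2
K (P2): min(-2, -7) = -7
Root (P1): max(-7, -7, 4, 3) = 4

4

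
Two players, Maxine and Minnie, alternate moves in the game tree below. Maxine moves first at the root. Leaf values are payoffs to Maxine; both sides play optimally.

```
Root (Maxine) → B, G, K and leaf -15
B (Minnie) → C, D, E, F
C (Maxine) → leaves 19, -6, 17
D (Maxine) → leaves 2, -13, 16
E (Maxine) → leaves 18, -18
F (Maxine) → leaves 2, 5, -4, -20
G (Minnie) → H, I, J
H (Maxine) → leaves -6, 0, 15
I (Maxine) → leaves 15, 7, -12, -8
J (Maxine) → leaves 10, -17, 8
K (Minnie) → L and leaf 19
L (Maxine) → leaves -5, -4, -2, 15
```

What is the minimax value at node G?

H: max(-6, 0, 15) = 15
I: max(15, 7, -12, -8) = 15
J: max(10, -17, 8) = 10
G: min(15, 15, 10) = 10

10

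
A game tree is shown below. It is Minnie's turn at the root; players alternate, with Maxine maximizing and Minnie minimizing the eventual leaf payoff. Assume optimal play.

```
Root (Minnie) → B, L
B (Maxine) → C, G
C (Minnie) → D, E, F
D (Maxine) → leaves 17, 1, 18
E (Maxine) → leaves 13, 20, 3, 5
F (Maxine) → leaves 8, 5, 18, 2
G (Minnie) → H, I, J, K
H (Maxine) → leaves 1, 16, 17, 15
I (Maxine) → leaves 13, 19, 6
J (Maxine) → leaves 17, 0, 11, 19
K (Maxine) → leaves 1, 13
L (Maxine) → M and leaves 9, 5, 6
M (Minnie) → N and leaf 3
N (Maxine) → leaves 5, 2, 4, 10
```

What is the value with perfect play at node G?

H: max(1, 16, 17, 15) = 17
I: max(13, 19, 6) = 19
J: max(17, 0, 11, 19) = 19
K: max(1, 13) = 13
G: min(17, 19, 19, 13) = 13

13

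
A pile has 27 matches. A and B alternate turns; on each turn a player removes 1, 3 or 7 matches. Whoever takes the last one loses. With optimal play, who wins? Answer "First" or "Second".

Second

Mark each pile size as W (mover wins) or L (mover loses):
i:   0  1  2  3  4  5  6  7  8  9 10 11 12 13 14 15 16 17 18 19 20 21 22 23 24 25 26 27
     W  L  W  L  W  L  W  L  W  L  W  L  W  L  W  L  W  L  W  L  W  L  W  L  W  L  W  L
Position 27 is L, so the second player wins.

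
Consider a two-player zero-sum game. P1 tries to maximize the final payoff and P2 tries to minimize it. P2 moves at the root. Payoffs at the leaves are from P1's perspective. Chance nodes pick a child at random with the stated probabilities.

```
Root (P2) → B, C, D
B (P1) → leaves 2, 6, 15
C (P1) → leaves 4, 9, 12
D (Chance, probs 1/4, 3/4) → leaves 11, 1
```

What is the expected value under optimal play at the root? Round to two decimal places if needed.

3.5

B (P1): max(2, 6, 15) = 15
C (P1): max(4, 9, 12) = 12
D (Chance): 1/4·11 + 3/4·1 = 3.5
Root (P2): min(15, 12, 3.5) = 3.5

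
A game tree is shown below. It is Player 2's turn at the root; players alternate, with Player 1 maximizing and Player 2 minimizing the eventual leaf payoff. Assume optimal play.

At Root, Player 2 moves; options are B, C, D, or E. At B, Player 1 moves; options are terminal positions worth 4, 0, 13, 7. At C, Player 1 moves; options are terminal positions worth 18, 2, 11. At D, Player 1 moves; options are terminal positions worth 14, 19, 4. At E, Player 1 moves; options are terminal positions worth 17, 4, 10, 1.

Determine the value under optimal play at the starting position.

13

B (Player 1): max(4, 0, 13, 7) = 13
C (Player 1): max(18, 2, 11) = 18
D (Player 1): max(14, 19, 4) = 19
E (Player 1): max(17, 4, 10, 1) = 17
Root (Player 2): min(13, 18, 19, 17) = 13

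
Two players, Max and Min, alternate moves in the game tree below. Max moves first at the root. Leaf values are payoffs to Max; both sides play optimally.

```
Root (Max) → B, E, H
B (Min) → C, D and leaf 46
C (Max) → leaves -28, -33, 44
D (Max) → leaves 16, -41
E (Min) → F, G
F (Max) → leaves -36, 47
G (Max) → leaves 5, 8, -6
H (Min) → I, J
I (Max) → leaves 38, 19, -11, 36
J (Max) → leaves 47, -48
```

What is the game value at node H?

38

I: max(38, 19, -11, 36) = 38
J: max(47, -48) = 47
H: min(38, 47) = 38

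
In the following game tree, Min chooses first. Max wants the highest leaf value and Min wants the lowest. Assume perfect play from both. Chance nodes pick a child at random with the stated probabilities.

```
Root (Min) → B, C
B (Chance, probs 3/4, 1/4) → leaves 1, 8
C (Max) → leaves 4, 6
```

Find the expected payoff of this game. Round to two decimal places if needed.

B (Chance): 3/4·1 + 1/4·8 = 2.75
C (Max): max(4, 6) = 6
Root (Min): min(2.75, 6) = 2.75

2.75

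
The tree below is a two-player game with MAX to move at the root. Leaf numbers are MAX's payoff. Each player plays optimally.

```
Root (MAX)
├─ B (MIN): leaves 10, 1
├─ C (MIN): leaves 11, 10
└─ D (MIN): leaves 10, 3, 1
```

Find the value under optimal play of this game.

10

B (MIN): min(10, 1) = 1
C (MIN): min(11, 10) = 10
D (MIN): min(10, 3, 1) = 1
Root (MAX): max(1, 10, 1) = 10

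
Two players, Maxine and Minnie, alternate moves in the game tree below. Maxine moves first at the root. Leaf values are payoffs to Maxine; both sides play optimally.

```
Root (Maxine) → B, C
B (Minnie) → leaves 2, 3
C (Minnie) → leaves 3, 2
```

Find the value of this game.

B (Minnie): min(2, 3) = 2
C (Minnie): min(3, 2) = 2
Root (Maxine): max(2, 2) = 2

2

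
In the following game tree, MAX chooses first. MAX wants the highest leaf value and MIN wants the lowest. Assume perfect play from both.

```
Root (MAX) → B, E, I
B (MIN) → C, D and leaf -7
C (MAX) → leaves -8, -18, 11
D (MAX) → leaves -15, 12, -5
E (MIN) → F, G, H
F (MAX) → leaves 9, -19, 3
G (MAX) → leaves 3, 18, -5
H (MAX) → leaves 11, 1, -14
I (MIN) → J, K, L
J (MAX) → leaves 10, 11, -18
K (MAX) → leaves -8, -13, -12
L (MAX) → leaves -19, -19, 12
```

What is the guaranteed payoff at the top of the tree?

9

C (MAX): max(-8, -18, 11) = 11
D (MAX): max(-15, 12, -5) = 12
B (MIN): min(11, 12, -7) = -7
F (MAX): max(9, -19, 3) = 9
G (MAX): max(3, 18, -5) = 18
H (MAX): max(11, 1, -14) = 11
E (MIN): min(9, 18, 11) = 9
J (MAX): max(10, 11, -18) = 11
K (MAX): max(-8, -13, -12) = -8
L (MAX): max(-19, -19, 12) = 12
I (MIN): min(11, -8, 12) = -8
Root (MAX): max(-7, 9, -8) = 9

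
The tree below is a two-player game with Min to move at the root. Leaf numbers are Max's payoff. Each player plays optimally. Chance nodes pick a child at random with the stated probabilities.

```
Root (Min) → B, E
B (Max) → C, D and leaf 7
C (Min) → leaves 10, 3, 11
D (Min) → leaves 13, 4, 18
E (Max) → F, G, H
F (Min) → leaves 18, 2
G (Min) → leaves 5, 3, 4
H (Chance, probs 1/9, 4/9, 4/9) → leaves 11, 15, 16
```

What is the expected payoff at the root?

C (Min): min(10, 3, 11) = 3
D (Min): min(13, 4, 18) = 4
B (Max): max(3, 4, 7) = 7
F (Min): min(18, 2) = 2
G (Min): min(5, 3, 4) = 3
H (Chance): 1/9·11 + 4/9·15 + 4/9·16 = 15
E (Max): max(2, 3, 15) = 15
Root (Min): min(7, 15) = 7

7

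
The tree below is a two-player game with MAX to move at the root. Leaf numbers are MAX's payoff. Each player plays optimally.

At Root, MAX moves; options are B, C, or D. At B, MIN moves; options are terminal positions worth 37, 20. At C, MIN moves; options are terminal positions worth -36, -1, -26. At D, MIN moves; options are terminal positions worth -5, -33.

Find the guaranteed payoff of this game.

20

B (MIN): min(37, 20) = 20
C (MIN): min(-36, -1, -26) = -36
D (MIN): min(-5, -33) = -33
Root (MAX): max(20, -36, -33) = 20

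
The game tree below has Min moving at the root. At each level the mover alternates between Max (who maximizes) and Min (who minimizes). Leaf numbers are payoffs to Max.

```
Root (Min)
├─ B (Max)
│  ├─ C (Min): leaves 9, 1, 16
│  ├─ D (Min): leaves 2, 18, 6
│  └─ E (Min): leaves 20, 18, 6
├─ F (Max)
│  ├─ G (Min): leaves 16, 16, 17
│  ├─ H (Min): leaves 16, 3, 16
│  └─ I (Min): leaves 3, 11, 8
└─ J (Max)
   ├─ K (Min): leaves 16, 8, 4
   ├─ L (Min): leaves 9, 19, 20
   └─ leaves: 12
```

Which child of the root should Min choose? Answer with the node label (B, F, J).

B

C (Min): min(9, 1, 16) = 1
D (Min): min(2, 18, 6) = 2
E (Min): min(20, 18, 6) = 6
B (Max): max(1, 2, 6) = 6
G (Min): min(16, 16, 17) = 16
H (Min): min(16, 3, 16) = 3
I (Min): min(3, 11, 8) = 3
F (Max): max(16, 3, 3) = 16
K (Min): min(16, 8, 4) = 4
L (Min): min(9, 19, 20) = 9
J (Max): max(4, 9, 12) = 12
Root (Min): min(6, 16, 12) = 6
Min picks the child with the lowest value: B (value 6).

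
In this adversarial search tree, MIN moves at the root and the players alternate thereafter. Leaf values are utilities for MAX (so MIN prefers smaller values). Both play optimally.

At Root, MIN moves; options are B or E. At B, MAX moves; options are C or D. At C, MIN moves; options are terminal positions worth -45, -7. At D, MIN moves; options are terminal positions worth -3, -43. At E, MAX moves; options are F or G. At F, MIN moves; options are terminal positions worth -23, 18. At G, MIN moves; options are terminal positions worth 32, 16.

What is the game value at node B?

-43

C: min(-45, -7) = -45
D: min(-3, -43) = -43
B: max(-45, -43) = -43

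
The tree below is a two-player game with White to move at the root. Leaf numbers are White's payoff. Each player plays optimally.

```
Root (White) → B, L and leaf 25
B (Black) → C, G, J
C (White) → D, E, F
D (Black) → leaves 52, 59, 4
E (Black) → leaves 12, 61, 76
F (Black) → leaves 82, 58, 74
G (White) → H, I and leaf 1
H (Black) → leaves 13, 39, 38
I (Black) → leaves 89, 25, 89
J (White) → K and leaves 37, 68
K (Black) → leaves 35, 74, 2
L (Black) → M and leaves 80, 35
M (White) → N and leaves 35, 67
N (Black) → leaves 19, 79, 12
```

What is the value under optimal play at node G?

H: min(13, 39, 38) = 13
I: min(89, 25, 89) = 25
G: max(13, 25, 1) = 25

25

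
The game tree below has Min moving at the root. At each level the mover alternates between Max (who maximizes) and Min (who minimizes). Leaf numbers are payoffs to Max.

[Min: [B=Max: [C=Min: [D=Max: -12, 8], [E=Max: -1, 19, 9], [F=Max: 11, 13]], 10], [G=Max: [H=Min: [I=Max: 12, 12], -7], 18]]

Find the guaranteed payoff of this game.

D (Max): max(-12, 8) = 8
E (Max): max(-1, 19, 9) = 19
F (Max): max(11, 13) = 13
C (Min): min(8, 19, 13) = 8
B (Max): max(8, 10) = 10
I (Max): max(12, 12) = 12
H (Min): min(12, -7) = -7
G (Max): max(-7, 18) = 18
Root (Min): min(10, 18) = 10

10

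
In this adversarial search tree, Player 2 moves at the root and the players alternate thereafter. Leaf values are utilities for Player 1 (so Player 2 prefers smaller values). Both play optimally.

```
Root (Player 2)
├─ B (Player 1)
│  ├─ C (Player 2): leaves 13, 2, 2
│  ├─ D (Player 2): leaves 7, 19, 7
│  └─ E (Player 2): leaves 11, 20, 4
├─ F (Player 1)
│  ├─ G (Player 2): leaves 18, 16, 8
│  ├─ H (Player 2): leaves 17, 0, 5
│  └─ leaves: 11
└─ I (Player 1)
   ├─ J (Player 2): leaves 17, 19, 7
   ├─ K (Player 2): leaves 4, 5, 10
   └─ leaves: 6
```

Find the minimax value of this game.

C (Player 2): min(13, 2, 2) = 2
D (Player 2): min(7, 19, 7) = 7
E (Player 2): min(11, 20, 4) = 4
B (Player 1): max(2, 7, 4) = 7
G (Player 2): min(18, 16, 8) = 8
H (Player 2): min(17, 0, 5) = 0
F (Player 1): max(8, 0, 11) = 11
J (Player 2): min(17, 19, 7) = 7
K (Player 2): min(4, 5, 10) = 4
I (Player 1): max(7, 4, 6) = 7
Root (Player 2): min(7, 11, 7) = 7

7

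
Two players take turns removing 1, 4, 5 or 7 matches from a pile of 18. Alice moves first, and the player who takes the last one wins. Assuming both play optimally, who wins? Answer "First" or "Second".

Second

i:   0  1  2  3  4  5  6  7  8  9 10 11 12 13 14 15 16 17 18
     L  W  L  W  W  W  W  W  L  W  L  W  W  W  W  W  L  W  L
Position 18 is L, so the second player wins.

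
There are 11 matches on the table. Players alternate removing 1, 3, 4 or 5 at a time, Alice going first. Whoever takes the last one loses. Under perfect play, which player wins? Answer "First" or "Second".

Second

i:   0  1  2  3  4  5  6  7  8  9 10 11
     W  L  W  L  W  W  W  W  W  L  W  L
Position 11 is L, so the second player wins.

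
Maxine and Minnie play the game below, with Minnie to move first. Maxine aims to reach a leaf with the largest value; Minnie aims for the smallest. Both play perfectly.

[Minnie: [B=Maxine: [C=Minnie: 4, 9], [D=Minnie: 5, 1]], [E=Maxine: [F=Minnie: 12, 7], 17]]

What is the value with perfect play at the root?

C (Minnie): min(4, 9) = 4
D (Minnie): min(5, 1) = 1
B (Maxine): max(4, 1) = 4
F (Minnie): min(12, 7) = 7
E (Maxine): max(7, 17) = 17
Root (Minnie): min(4, 17) = 4

4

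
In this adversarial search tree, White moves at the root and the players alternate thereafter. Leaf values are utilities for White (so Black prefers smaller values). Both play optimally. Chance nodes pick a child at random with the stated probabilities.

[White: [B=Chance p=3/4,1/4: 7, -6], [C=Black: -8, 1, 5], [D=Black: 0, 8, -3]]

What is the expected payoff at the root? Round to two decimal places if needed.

3.75

B (Chance): 3/4·7 + 1/4·-6 = 3.75
C (Black): min(-8, 1, 5) = -8
D (Black): min(0, 8, -3) = -3
Root (White): max(3.75, -8, -3) = 3.75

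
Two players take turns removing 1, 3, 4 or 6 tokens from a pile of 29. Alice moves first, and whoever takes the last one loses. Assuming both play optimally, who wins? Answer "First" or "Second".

i:   0  1  2  3  4  5  6  7  8  9 10 11 12 13 14 15 16 17 18 19 20 21 22 23 24 25 26 27 28 29
     W  L  W  L  W  W  W  W  L  W  L  W  W  W  W  L  W  L  W  W  W  W  L  W  L  W  W  W  W  L
Position 29 is L, so the second player wins.

Second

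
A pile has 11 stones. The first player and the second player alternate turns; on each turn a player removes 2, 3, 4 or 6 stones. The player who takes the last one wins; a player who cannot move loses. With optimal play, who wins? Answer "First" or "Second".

First

i:   0  1  2  3  4  5  6  7  8  9 10 11
     L  L  W  W  W  W  W  W  L  L  W  W
Position 11 is W, so the first player wins.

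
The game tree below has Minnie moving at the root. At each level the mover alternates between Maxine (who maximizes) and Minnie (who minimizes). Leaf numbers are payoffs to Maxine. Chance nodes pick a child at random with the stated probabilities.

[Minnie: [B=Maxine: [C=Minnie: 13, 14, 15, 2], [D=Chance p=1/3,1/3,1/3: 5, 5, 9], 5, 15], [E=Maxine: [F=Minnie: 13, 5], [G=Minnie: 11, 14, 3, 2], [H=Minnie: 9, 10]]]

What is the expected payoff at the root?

9

C (Minnie): min(13, 14, 15, 2) = 2
D (Chance): 1/3·5 + 1/3·5 + 1/3·9 = 6.33
B (Maxine): max(2, 6.33, 5, 15) = 15
F (Minnie): min(13, 5) = 5
G (Minnie): min(11, 14, 3, 2) = 2
H (Minnie): min(9, 10) = 9
E (Maxine): max(5, 2, 9) = 9
Root (Minnie): min(15, 9) = 9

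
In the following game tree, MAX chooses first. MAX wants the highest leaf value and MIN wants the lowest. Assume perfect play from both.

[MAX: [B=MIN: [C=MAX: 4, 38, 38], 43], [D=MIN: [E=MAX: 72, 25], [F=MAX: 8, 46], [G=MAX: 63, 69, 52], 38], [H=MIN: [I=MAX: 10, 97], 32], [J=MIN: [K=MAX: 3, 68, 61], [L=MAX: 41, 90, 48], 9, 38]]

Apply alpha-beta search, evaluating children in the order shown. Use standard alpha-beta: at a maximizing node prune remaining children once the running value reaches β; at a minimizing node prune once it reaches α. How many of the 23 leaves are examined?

19

C [α=-∞,β=+∞]: v=38
B [α=-∞,β=+∞]: v=38
E [α=38,β=+∞]: v=72
F [α=38,β=72]: v=46
G [α=38,β=46]: v=63 after child 1 ≥ β → β-cutoff, skip 2
D [α=38,β=+∞]: v=38
I [α=38,β=+∞]: v=97
H [α=38,β=+∞]: v=32
K [α=38,β=+∞]: v=68
L [α=38,β=68]: v=90 after child 2 ≥ β → β-cutoff, skip 1
J [α=38,β=+∞]: v=9 after child 3 ≤ α → α-cutoff, skip 1
Root [α=-∞,β=+∞]: v=38
Leaves evaluated: 19 of 23.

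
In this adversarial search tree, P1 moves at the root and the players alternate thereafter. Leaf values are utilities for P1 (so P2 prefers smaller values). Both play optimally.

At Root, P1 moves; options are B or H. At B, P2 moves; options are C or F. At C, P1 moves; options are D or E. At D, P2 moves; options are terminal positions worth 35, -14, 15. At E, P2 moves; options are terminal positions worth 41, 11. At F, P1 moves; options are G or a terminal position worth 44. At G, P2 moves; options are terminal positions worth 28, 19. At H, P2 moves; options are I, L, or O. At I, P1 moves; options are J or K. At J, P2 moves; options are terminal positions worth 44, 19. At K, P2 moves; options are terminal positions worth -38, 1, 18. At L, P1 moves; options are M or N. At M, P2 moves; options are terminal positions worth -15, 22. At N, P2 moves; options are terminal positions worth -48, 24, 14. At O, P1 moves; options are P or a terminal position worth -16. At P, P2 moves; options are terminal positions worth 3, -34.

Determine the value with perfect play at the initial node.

11

D (P2): min(35, -14, 15) = -14
E (P2): min(41, 11) = 11
C (P1): max(-14, 11) = 11
G (P2): min(28, 19) = 19
F (P1): max(19, 44) = 44
B (P2): min(11, 44) = 11
J (P2): min(44, 19) = 19
K (P2): min(-38, 1, 18) = -38
I (P1): max(19, -38) = 19
M (P2): min(-15, 22) = -15
N (P2): min(-48, 24, 14) = -48
L (P1): max(-15, -48) = -15
P (P2): min(3, -34) = -34
O (P1): max(-34, -16) = -16
H (P2): min(19, -15, -16) = -16
Root (P1): max(11, -16) = 11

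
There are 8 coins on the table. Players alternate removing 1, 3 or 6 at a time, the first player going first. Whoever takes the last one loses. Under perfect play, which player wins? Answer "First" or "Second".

First

i:   0  1  2  3  4  5  6  7  8
     W  L  W  L  W  L  W  W  W
Position 8 is W, so the first player wins.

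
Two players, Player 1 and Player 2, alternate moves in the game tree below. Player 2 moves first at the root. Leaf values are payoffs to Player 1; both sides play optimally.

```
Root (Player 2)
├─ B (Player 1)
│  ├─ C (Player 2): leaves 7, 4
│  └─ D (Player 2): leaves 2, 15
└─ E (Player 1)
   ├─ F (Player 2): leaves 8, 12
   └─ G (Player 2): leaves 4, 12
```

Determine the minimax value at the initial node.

C (Player 2): min(7, 4) = 4
D (Player 2): min(2, 15) = 2
B (Player 1): max(4, 2) = 4
F (Player 2): min(8, 12) = 8
G (Player 2): min(4, 12) = 4
E (Player 1): max(8, 4) = 8
Root (Player 2): min(4, 8) = 4

4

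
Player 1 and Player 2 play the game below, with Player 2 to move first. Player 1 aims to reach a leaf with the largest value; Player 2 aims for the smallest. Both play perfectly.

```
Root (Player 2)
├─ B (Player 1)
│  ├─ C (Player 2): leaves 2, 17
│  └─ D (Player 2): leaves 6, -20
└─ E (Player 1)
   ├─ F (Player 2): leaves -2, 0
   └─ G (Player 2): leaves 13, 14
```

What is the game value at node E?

13

F: min(-2, 0) = -2
G: min(13, 14) = 13
E: max(-2, 13) = 13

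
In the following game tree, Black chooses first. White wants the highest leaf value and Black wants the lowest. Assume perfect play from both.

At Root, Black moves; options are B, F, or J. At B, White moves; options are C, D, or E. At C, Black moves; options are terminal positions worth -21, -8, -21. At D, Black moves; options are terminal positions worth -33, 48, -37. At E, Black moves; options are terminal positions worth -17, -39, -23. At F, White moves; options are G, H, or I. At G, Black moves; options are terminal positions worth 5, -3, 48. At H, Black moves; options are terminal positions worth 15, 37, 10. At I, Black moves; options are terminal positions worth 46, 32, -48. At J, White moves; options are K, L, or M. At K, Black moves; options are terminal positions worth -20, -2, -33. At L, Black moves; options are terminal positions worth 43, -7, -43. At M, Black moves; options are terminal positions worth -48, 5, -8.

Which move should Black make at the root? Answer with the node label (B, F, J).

J

C (Black): min(-21, -8, -21) = -21
D (Black): min(-33, 48, -37) = -37
E (Black): min(-17, -39, -23) = -39
B (White): max(-21, -37, -39) = -21
G (Black): min(5, -3, 48) = -3
H (Black): min(15, 37, 10) = 10
I (Black): min(46, 32, -48) = -48
F (White): max(-3, 10, -48) = 10
K (Black): min(-20, -2, -33) = -33
L (Black): min(43, -7, -43) = -43
M (Black): min(-48, 5, -8) = -48
J (White): max(-33, -43, -48) = -33
Root (Black): min(-21, 10, -33) = -33
Black picks the child with the lowest value: J (value -33).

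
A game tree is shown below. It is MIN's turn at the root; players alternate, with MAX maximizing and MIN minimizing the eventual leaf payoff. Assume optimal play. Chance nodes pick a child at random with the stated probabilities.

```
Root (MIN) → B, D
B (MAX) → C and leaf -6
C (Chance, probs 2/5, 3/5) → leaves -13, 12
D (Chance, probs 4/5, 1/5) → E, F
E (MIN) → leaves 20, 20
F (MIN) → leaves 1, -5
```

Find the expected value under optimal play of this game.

2

C (Chance): 2/5·-13 + 3/5·12 = 2
B (MAX): max(2, -6) = 2
E (MIN): min(20, 20) = 20
F (MIN): min(1, -5) = -5
D (Chance): 4/5·20 + 1/5·-5 = 15
Root (MIN): min(2, 15) = 2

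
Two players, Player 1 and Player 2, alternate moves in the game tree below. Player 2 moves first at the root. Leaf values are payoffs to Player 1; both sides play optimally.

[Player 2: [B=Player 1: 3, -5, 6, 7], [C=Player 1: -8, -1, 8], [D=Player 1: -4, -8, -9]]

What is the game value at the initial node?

-4

B (Player 1): max(3, -5, 6, 7) = 7
C (Player 1): max(-8, -1, 8) = 8
D (Player 1): max(-4, -8, -9) = -4
Root (Player 2): min(7, 8, -4) = -4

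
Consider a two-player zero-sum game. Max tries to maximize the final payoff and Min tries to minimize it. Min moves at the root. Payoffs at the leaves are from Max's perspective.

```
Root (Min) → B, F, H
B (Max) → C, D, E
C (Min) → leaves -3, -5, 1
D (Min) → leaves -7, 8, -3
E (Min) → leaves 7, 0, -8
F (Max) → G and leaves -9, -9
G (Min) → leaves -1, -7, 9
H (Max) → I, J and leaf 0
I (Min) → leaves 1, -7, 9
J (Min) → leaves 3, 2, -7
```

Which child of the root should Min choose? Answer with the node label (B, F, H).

F

C (Min): min(-3, -5, 1) = -5
D (Min): min(-7, 8, -3) = -7
E (Min): min(7, 0, -8) = -8
B (Max): max(-5, -7, -8) = -5
G (Min): min(-1, -7, 9) = -7
F (Max): max(-7, -9, -9) = -7
I (Min): min(1, -7, 9) = -7
J (Min): min(3, 2, -7) = -7
H (Max): max(-7, -7, 0) = 0
Root (Min): min(-5, -7, 0) = -7
Min picks the child with the lowest value: F (value -7).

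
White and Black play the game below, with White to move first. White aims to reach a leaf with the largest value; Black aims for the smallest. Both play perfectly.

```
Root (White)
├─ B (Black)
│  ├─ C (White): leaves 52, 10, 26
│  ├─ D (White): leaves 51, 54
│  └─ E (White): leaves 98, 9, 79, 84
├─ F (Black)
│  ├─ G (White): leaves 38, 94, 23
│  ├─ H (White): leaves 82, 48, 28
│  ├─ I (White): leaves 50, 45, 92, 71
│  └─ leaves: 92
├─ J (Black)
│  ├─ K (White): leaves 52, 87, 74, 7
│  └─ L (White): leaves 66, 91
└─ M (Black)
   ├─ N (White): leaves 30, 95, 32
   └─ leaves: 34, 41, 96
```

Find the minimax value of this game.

87

C (White): max(52, 10, 26) = 52
D (White): max(51, 54) = 54
E (White): max(98, 9, 79, 84) = 98
B (Black): min(52, 54, 98) = 52
G (White): max(38, 94, 23) = 94
H (White): max(82, 48, 28) = 82
I (White): max(50, 45, 92, 71) = 92
F (Black): min(94, 82, 92, 92) = 82
K (White): max(52, 87, 74, 7) = 87
L (White): max(66, 91) = 91
J (Black): min(87, 91) = 87
N (White): max(30, 95, 32) = 95
M (Black): min(95, 34, 41, 96) = 34
Root (White): max(52, 82, 87, 34) = 87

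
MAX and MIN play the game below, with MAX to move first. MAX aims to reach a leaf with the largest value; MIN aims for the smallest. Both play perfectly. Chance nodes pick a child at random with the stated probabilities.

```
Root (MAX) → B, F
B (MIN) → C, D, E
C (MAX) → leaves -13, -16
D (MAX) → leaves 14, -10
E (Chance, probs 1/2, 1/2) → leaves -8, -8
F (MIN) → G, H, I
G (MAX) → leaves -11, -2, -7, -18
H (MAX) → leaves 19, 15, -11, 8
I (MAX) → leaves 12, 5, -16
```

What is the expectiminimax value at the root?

C (MAX): max(-13, -16) = -13
D (MAX): max(14, -10) = 14
E (Chance): 1/2·-8 + 1/2·-8 = -8
B (MIN): min(-13, 14, -8) = -13
G (MAX): max(-11, -2, -7, -18) = -2
H (MAX): max(19, 15, -11, 8) = 19
I (MAX): max(12, 5, -16) = 12
F (MIN): min(-2, 19, 12) = -2
Root (MAX): max(-13, -2) = -2

-2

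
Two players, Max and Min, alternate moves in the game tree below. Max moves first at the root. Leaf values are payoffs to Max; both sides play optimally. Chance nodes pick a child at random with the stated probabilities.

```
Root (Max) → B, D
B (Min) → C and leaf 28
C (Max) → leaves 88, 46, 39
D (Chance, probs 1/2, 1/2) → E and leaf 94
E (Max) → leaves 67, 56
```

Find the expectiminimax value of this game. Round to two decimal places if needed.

C (Max): max(88, 46, 39) = 88
B (Min): min(88, 28) = 28
E (Max): max(67, 56) = 67
D (Chance): 1/2·67 + 1/2·94 = 80.5
Root (Max): max(28, 80.5) = 80.5

80.5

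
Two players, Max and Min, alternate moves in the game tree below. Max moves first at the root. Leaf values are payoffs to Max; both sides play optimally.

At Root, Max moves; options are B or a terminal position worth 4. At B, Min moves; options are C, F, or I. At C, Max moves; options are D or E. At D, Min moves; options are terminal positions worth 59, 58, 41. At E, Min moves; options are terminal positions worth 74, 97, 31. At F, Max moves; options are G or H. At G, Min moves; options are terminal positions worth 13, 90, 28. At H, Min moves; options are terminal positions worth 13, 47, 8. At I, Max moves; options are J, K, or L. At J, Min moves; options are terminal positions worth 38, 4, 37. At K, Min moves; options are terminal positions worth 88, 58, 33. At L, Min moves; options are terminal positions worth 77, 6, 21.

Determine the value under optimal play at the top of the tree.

D (Min): min(59, 58, 41) = 41
E (Min): min(74, 97, 31) = 31
C (Max): max(41, 31) = 41
G (Min): min(13, 90, 28) = 13
H (Min): min(13, 47, 8) = 8
F (Max): max(13, 8) = 13
J (Min): min(38, 4, 37) = 4
K (Min): min(88, 58, 33) = 33
L (Min): min(77, 6, 21) = 6
I (Max): max(4, 33, 6) = 33
B (Min): min(41, 13, 33) = 13
Root (Max): max(13, 4) = 13

13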